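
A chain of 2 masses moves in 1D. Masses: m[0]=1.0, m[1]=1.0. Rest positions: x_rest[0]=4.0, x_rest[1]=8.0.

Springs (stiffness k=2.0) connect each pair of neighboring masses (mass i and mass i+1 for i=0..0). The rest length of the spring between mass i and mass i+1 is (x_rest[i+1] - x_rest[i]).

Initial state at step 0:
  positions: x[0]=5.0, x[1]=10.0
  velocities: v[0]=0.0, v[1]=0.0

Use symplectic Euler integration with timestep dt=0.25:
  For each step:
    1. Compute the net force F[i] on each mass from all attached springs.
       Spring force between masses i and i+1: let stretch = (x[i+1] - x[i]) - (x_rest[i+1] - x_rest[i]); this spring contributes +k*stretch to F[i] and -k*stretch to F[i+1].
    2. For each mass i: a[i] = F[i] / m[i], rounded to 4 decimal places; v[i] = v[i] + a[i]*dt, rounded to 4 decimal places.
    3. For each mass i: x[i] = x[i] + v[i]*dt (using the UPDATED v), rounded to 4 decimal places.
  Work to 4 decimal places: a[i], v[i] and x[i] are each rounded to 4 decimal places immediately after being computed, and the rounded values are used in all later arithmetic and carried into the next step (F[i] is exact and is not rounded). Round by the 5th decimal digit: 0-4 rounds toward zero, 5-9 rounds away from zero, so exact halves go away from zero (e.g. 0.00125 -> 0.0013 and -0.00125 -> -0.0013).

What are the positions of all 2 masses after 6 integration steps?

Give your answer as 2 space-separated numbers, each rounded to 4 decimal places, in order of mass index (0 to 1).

Answer: 6.0113 8.9890

Derivation:
Step 0: x=[5.0000 10.0000] v=[0.0000 0.0000]
Step 1: x=[5.1250 9.8750] v=[0.5000 -0.5000]
Step 2: x=[5.3438 9.6563] v=[0.8750 -0.8750]
Step 3: x=[5.6016 9.3985] v=[1.0313 -1.0313]
Step 4: x=[5.8341 9.1661] v=[0.9298 -0.9298]
Step 5: x=[5.9831 9.0172] v=[0.5958 -0.5958]
Step 6: x=[6.0113 8.9890] v=[0.1129 -0.1129]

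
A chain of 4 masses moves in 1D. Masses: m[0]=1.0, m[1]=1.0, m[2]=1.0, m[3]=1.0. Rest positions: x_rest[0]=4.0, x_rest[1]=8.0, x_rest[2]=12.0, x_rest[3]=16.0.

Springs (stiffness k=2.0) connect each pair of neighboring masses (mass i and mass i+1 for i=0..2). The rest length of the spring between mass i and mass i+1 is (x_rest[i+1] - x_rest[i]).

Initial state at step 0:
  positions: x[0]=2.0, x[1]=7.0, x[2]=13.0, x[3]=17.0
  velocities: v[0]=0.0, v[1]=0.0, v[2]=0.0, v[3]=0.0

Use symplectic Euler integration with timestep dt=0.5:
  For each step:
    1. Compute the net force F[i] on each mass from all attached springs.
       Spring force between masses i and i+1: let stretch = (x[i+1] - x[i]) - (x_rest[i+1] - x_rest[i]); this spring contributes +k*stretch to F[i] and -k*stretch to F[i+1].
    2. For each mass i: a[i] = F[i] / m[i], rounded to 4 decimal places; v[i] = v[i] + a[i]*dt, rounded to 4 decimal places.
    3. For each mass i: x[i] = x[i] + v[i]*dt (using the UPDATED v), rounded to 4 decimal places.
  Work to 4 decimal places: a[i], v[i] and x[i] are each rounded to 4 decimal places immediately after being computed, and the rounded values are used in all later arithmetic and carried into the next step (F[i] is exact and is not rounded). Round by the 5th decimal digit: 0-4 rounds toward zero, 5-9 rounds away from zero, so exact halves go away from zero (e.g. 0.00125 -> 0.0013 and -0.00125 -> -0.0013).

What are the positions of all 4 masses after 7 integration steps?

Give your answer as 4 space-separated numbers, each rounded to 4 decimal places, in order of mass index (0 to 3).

Answer: 4.6563 8.2813 11.2188 14.8438

Derivation:
Step 0: x=[2.0000 7.0000 13.0000 17.0000] v=[0.0000 0.0000 0.0000 0.0000]
Step 1: x=[2.5000 7.5000 12.0000 17.0000] v=[1.0000 1.0000 -2.0000 0.0000]
Step 2: x=[3.5000 7.7500 11.2500 16.5000] v=[2.0000 0.5000 -1.5000 -1.0000]
Step 3: x=[4.6250 7.6250 11.3750 15.3750] v=[2.2500 -0.2500 0.2500 -2.2500]
Step 4: x=[5.2500 7.8750 11.6250 14.2500] v=[1.2500 0.5000 0.5000 -2.2500]
Step 5: x=[5.1875 8.6875 11.3125 13.8125] v=[-0.1250 1.6250 -0.6250 -0.8750]
Step 6: x=[4.8750 9.0625 10.9375 14.1250] v=[-0.6250 0.7500 -0.7500 0.6250]
Step 7: x=[4.6563 8.2813 11.2188 14.8438] v=[-0.4375 -1.5625 0.5625 1.4375]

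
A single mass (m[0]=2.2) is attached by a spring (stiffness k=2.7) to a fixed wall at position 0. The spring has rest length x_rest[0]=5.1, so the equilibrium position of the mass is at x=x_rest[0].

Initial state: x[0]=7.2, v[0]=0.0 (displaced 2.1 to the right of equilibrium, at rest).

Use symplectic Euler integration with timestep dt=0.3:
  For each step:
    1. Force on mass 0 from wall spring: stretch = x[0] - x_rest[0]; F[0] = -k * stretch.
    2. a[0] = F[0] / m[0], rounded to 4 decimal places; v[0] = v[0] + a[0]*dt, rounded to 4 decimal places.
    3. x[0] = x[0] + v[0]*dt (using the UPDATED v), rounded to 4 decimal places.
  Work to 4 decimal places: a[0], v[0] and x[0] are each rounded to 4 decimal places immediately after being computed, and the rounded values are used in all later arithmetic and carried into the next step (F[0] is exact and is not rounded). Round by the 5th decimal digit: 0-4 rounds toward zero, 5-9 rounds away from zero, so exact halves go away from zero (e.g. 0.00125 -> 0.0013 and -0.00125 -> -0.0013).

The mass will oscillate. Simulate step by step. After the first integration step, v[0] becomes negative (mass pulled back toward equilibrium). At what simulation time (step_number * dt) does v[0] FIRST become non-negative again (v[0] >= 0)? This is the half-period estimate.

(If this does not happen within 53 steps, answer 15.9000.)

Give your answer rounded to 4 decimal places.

Step 0: x=[7.2000] v=[0.0000]
Step 1: x=[6.9680] v=[-0.7732]
Step 2: x=[6.5297] v=[-1.4610]
Step 3: x=[5.9335] v=[-1.9874]
Step 4: x=[5.2452] v=[-2.2943]
Step 5: x=[4.5409] v=[-2.3478]
Step 6: x=[3.8983] v=[-2.1419]
Step 7: x=[3.3885] v=[-1.6995]
Step 8: x=[3.0677] v=[-1.0694]
Step 9: x=[2.9714] v=[-0.3211]
Step 10: x=[3.1102] v=[0.4626]
First v>=0 after going negative at step 10, time=3.0000

Answer: 3.0000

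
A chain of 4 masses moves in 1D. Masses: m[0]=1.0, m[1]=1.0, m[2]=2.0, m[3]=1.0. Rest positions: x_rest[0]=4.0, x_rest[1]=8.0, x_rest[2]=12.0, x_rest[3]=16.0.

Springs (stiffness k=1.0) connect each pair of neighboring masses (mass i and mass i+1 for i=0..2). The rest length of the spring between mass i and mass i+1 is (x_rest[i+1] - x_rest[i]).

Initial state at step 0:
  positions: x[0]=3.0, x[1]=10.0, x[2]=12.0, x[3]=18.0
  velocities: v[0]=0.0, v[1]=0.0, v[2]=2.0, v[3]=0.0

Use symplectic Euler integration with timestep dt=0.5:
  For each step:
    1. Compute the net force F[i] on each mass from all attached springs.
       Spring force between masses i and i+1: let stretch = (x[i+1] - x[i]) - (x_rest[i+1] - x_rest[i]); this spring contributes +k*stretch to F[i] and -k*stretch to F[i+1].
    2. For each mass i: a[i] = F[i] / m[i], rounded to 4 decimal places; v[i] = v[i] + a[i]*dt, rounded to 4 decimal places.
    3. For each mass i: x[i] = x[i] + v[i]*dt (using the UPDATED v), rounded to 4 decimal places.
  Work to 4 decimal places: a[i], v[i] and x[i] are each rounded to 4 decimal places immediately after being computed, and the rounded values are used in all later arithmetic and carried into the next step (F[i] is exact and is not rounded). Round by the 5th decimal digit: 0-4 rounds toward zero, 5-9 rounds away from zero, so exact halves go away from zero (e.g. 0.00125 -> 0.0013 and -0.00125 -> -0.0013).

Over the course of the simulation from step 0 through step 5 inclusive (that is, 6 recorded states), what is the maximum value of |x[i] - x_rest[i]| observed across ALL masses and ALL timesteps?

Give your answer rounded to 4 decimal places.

Answer: 3.6407

Derivation:
Step 0: x=[3.0000 10.0000 12.0000 18.0000] v=[0.0000 0.0000 2.0000 0.0000]
Step 1: x=[3.7500 8.7500 13.5000 17.5000] v=[1.5000 -2.5000 3.0000 -1.0000]
Step 2: x=[4.7500 7.4375 14.9063 17.0000] v=[2.0000 -2.6250 2.8125 -1.0000]
Step 3: x=[5.4219 7.3203 15.6407 16.9766] v=[1.3438 -0.2344 1.4687 -0.0469]
Step 4: x=[5.5684 8.8086 15.5020 17.6192] v=[0.2930 2.9766 -0.2775 1.2852]
Step 5: x=[5.5250 11.1602 14.7912 18.7325] v=[-0.0869 4.7032 -1.4216 2.2266]
Max displacement = 3.6407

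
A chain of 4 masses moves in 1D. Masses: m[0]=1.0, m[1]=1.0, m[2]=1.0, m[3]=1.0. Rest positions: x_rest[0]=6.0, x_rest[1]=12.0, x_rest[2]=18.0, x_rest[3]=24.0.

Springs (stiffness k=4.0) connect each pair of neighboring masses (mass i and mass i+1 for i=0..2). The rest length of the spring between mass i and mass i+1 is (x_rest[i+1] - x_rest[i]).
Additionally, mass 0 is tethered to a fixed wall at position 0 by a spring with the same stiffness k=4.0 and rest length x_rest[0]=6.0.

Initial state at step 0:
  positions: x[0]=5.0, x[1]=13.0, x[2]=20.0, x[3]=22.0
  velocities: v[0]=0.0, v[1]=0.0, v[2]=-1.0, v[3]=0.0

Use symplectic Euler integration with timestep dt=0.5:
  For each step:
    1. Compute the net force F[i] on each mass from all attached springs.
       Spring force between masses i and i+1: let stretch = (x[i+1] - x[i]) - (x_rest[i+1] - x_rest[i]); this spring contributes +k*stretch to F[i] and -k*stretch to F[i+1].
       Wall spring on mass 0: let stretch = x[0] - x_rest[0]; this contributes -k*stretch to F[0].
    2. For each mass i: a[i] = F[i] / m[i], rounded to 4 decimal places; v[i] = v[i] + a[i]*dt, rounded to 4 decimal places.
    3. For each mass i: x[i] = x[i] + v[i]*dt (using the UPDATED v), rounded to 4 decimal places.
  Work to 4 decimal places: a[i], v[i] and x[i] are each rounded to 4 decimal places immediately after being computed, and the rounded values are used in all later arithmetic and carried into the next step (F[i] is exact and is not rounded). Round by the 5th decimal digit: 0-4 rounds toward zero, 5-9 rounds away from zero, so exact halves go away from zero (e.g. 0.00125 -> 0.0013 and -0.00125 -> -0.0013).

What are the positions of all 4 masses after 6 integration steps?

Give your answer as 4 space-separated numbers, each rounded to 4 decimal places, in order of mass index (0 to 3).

Answer: 4.5000 14.0000 17.5000 22.5000

Derivation:
Step 0: x=[5.0000 13.0000 20.0000 22.0000] v=[0.0000 0.0000 -1.0000 0.0000]
Step 1: x=[8.0000 12.0000 14.5000 26.0000] v=[6.0000 -2.0000 -11.0000 8.0000]
Step 2: x=[7.0000 9.5000 18.0000 24.5000] v=[-2.0000 -5.0000 7.0000 -3.0000]
Step 3: x=[1.5000 13.0000 19.5000 22.5000] v=[-11.0000 7.0000 3.0000 -4.0000]
Step 4: x=[6.0000 11.5000 17.5000 23.5000] v=[9.0000 -3.0000 -4.0000 2.0000]
Step 5: x=[10.0000 10.5000 15.5000 24.5000] v=[8.0000 -2.0000 -4.0000 2.0000]
Step 6: x=[4.5000 14.0000 17.5000 22.5000] v=[-11.0000 7.0000 4.0000 -4.0000]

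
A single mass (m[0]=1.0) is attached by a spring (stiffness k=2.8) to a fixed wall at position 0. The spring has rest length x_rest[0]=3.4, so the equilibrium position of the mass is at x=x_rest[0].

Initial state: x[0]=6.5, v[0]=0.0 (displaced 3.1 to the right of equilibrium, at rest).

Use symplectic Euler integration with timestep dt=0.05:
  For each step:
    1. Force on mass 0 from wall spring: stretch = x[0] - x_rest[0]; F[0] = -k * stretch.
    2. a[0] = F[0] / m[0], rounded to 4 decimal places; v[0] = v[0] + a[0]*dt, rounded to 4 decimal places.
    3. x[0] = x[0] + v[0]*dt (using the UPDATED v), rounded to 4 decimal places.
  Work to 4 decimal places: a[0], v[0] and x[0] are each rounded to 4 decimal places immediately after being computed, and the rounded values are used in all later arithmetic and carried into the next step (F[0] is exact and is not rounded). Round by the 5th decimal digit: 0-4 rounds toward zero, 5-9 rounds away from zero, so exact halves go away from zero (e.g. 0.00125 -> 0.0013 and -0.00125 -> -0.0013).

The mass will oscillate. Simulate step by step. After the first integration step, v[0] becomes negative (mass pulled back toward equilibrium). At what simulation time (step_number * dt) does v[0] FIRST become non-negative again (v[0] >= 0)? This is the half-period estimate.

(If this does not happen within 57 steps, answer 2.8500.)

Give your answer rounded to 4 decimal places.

Answer: 1.9000

Derivation:
Step 0: x=[6.5000] v=[0.0000]
Step 1: x=[6.4783] v=[-0.4340]
Step 2: x=[6.4351] v=[-0.8650]
Step 3: x=[6.3706] v=[-1.2899]
Step 4: x=[6.2853] v=[-1.7058]
Step 5: x=[6.1798] v=[-2.1097]
Step 6: x=[6.0549] v=[-2.4989]
Step 7: x=[5.9114] v=[-2.8706]
Step 8: x=[5.7503] v=[-3.2222]
Step 9: x=[5.5727] v=[-3.5512]
Step 10: x=[5.3799] v=[-3.8554]
Step 11: x=[5.1733] v=[-4.1326]
Step 12: x=[4.9543] v=[-4.3809]
Step 13: x=[4.7244] v=[-4.5985]
Step 14: x=[4.4852] v=[-4.7839]
Step 15: x=[4.2384] v=[-4.9358]
Step 16: x=[3.9857] v=[-5.0532]
Step 17: x=[3.7289] v=[-5.1352]
Step 18: x=[3.4698] v=[-5.1812]
Step 19: x=[3.2103] v=[-5.1910]
Step 20: x=[2.9521] v=[-5.1644]
Step 21: x=[2.6970] v=[-5.1017]
Step 22: x=[2.4468] v=[-5.0033]
Step 23: x=[2.2033] v=[-4.8699]
Step 24: x=[1.9682] v=[-4.7024]
Step 25: x=[1.7431] v=[-4.5020]
Step 26: x=[1.5296] v=[-4.2700]
Step 27: x=[1.3292] v=[-4.0081]
Step 28: x=[1.1433] v=[-3.7182]
Step 29: x=[0.9732] v=[-3.4023]
Step 30: x=[0.8201] v=[-3.0626]
Step 31: x=[0.6850] v=[-2.7014]
Step 32: x=[0.5689] v=[-2.3213]
Step 33: x=[0.4727] v=[-1.9249]
Step 34: x=[0.3969] v=[-1.5151]
Step 35: x=[0.3422] v=[-1.0947]
Step 36: x=[0.3089] v=[-0.6666]
Step 37: x=[0.2972] v=[-0.2338]
Step 38: x=[0.3072] v=[0.2006]
First v>=0 after going negative at step 38, time=1.9000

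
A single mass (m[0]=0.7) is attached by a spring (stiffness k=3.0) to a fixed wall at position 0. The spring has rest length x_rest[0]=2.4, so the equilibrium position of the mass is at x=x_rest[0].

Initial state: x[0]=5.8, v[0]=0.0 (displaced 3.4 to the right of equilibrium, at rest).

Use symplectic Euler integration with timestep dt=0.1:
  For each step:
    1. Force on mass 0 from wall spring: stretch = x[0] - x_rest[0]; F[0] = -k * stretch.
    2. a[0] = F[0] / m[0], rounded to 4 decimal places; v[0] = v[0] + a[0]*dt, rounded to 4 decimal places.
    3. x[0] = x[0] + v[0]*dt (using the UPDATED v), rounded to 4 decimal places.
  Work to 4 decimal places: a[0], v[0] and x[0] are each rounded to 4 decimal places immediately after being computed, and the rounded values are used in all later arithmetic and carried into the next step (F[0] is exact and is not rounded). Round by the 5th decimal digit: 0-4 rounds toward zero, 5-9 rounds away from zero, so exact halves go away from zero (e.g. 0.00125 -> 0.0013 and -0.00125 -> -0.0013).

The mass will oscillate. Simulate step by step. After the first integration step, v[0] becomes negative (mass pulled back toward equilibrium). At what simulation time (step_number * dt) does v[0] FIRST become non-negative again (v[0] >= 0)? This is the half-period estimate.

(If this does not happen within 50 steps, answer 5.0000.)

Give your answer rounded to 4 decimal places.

Step 0: x=[5.8000] v=[0.0000]
Step 1: x=[5.6543] v=[-1.4571]
Step 2: x=[5.3691] v=[-2.8518]
Step 3: x=[4.9567] v=[-4.1243]
Step 4: x=[4.4347] v=[-5.2200]
Step 5: x=[3.8255] v=[-6.0920]
Step 6: x=[3.1552] v=[-6.7029]
Step 7: x=[2.4525] v=[-7.0266]
Step 8: x=[1.7476] v=[-7.0491]
Step 9: x=[1.0707] v=[-6.7695]
Step 10: x=[0.4507] v=[-6.1998]
Step 11: x=[-0.0857] v=[-5.3644]
Step 12: x=[-0.5156] v=[-4.2991]
Step 13: x=[-0.8206] v=[-3.0496]
Step 14: x=[-0.9875] v=[-1.6693]
Step 15: x=[-1.0093] v=[-0.2175]
Step 16: x=[-0.8849] v=[1.2436]
First v>=0 after going negative at step 16, time=1.6000

Answer: 1.6000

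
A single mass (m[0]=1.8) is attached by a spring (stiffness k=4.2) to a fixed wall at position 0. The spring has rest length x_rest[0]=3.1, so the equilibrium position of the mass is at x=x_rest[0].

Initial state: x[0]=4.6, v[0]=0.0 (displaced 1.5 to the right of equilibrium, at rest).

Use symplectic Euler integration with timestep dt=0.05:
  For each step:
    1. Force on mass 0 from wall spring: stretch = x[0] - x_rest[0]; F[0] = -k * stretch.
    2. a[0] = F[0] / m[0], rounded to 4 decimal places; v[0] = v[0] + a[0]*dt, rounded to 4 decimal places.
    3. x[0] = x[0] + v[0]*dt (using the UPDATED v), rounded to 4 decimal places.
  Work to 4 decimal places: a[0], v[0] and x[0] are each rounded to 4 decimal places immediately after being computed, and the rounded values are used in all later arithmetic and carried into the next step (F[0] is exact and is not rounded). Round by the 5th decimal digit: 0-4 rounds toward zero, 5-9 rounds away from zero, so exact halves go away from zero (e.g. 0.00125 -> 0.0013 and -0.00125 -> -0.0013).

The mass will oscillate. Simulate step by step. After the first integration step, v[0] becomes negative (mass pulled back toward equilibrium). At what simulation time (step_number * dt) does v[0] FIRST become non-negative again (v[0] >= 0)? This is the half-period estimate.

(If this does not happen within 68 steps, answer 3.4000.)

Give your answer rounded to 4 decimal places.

Step 0: x=[4.6000] v=[0.0000]
Step 1: x=[4.5913] v=[-0.1750]
Step 2: x=[4.5739] v=[-0.3490]
Step 3: x=[4.5479] v=[-0.5210]
Step 4: x=[4.5134] v=[-0.6899]
Step 5: x=[4.4707] v=[-0.8548]
Step 6: x=[4.4200] v=[-1.0147]
Step 7: x=[4.3616] v=[-1.1687]
Step 8: x=[4.2958] v=[-1.3159]
Step 9: x=[4.2230] v=[-1.4554]
Step 10: x=[4.1437] v=[-1.5864]
Step 11: x=[4.0583] v=[-1.7082]
Step 12: x=[3.9673] v=[-1.8200]
Step 13: x=[3.8712] v=[-1.9212]
Step 14: x=[3.7706] v=[-2.0112]
Step 15: x=[3.6661] v=[-2.0894]
Step 16: x=[3.5583] v=[-2.1554]
Step 17: x=[3.4479] v=[-2.2089]
Step 18: x=[3.3354] v=[-2.2495]
Step 19: x=[3.2216] v=[-2.2770]
Step 20: x=[3.1070] v=[-2.2912]
Step 21: x=[2.9924] v=[-2.2920]
Step 22: x=[2.8784] v=[-2.2794]
Step 23: x=[2.7657] v=[-2.2535]
Step 24: x=[2.6550] v=[-2.2145]
Step 25: x=[2.5469] v=[-2.1626]
Step 26: x=[2.4420] v=[-2.0981]
Step 27: x=[2.3409] v=[-2.0213]
Step 28: x=[2.2443] v=[-1.9327]
Step 29: x=[2.1527] v=[-1.8329]
Step 30: x=[2.0666] v=[-1.7224]
Step 31: x=[1.9865] v=[-1.6018]
Step 32: x=[1.9129] v=[-1.4719]
Step 33: x=[1.8462] v=[-1.3334]
Step 34: x=[1.7868] v=[-1.1871]
Step 35: x=[1.7351] v=[-1.0339]
Step 36: x=[1.6914] v=[-0.8747]
Step 37: x=[1.6559] v=[-0.7104]
Step 38: x=[1.6288] v=[-0.5419]
Step 39: x=[1.6103] v=[-0.3703]
Step 40: x=[1.6005] v=[-0.1965]
Step 41: x=[1.5994] v=[-0.0216]
Step 42: x=[1.6071] v=[0.1535]
First v>=0 after going negative at step 42, time=2.1000

Answer: 2.1000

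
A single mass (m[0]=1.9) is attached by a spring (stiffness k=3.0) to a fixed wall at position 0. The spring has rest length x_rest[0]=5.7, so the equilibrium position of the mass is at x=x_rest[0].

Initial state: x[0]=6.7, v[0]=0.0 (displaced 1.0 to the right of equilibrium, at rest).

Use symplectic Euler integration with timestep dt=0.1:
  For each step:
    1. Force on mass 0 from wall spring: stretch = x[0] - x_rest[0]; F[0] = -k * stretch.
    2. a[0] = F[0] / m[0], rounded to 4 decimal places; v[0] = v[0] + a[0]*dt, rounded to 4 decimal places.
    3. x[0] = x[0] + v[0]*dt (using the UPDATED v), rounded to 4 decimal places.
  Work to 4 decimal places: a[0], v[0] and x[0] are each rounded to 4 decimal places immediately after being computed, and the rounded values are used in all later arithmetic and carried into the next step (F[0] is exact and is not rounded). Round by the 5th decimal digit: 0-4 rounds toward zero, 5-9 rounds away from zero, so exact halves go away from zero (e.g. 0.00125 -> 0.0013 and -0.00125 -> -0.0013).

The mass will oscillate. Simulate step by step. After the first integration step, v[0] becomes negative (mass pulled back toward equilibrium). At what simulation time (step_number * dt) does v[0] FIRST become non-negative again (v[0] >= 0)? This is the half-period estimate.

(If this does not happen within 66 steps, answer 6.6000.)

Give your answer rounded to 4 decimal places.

Step 0: x=[6.7000] v=[0.0000]
Step 1: x=[6.6842] v=[-0.1579]
Step 2: x=[6.6529] v=[-0.3133]
Step 3: x=[6.6065] v=[-0.4638]
Step 4: x=[6.5458] v=[-0.6069]
Step 5: x=[6.4718] v=[-0.7405]
Step 6: x=[6.3856] v=[-0.8624]
Step 7: x=[6.2885] v=[-0.9707]
Step 8: x=[6.1821] v=[-1.0636]
Step 9: x=[6.0681] v=[-1.1397]
Step 10: x=[5.9483] v=[-1.1978]
Step 11: x=[5.8246] v=[-1.2370]
Step 12: x=[5.6989] v=[-1.2567]
Step 13: x=[5.5733] v=[-1.2565]
Step 14: x=[5.4497] v=[-1.2365]
Step 15: x=[5.3300] v=[-1.1970]
Step 16: x=[5.2161] v=[-1.1386]
Step 17: x=[5.1099] v=[-1.0622]
Step 18: x=[5.0130] v=[-0.9690]
Step 19: x=[4.9270] v=[-0.8605]
Step 20: x=[4.8532] v=[-0.7385]
Step 21: x=[4.7927] v=[-0.6048]
Step 22: x=[4.7466] v=[-0.4615]
Step 23: x=[4.7155] v=[-0.3110]
Step 24: x=[4.6999] v=[-0.1556]
Step 25: x=[4.7001] v=[0.0023]
First v>=0 after going negative at step 25, time=2.5000

Answer: 2.5000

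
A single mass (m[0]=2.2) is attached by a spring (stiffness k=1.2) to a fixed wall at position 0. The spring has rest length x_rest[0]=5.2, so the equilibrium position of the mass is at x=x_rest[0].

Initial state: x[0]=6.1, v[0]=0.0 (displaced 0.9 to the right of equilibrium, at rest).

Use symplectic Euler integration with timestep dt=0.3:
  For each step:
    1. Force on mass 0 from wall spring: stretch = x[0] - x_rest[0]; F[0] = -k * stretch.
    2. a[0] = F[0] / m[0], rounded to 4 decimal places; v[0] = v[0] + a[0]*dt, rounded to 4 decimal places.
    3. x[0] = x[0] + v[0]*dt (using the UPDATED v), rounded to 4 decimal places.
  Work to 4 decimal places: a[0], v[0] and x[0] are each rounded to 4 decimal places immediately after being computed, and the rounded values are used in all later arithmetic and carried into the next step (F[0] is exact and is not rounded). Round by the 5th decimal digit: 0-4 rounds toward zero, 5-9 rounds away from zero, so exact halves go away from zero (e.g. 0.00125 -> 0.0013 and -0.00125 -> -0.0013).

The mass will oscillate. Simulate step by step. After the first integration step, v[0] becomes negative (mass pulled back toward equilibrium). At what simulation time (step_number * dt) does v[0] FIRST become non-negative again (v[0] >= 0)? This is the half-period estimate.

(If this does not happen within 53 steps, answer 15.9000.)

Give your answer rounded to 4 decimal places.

Answer: 4.5000

Derivation:
Step 0: x=[6.1000] v=[0.0000]
Step 1: x=[6.0558] v=[-0.1473]
Step 2: x=[5.9696] v=[-0.2873]
Step 3: x=[5.8456] v=[-0.4132]
Step 4: x=[5.6900] v=[-0.5188]
Step 5: x=[5.5103] v=[-0.5990]
Step 6: x=[5.3154] v=[-0.6498]
Step 7: x=[5.1148] v=[-0.6687]
Step 8: x=[4.9184] v=[-0.6548]
Step 9: x=[4.7358] v=[-0.6087]
Step 10: x=[4.5760] v=[-0.5327]
Step 11: x=[4.4468] v=[-0.4306]
Step 12: x=[4.3546] v=[-0.3074]
Step 13: x=[4.3039] v=[-0.1691]
Step 14: x=[4.2972] v=[-0.0225]
Step 15: x=[4.3348] v=[0.1252]
First v>=0 after going negative at step 15, time=4.5000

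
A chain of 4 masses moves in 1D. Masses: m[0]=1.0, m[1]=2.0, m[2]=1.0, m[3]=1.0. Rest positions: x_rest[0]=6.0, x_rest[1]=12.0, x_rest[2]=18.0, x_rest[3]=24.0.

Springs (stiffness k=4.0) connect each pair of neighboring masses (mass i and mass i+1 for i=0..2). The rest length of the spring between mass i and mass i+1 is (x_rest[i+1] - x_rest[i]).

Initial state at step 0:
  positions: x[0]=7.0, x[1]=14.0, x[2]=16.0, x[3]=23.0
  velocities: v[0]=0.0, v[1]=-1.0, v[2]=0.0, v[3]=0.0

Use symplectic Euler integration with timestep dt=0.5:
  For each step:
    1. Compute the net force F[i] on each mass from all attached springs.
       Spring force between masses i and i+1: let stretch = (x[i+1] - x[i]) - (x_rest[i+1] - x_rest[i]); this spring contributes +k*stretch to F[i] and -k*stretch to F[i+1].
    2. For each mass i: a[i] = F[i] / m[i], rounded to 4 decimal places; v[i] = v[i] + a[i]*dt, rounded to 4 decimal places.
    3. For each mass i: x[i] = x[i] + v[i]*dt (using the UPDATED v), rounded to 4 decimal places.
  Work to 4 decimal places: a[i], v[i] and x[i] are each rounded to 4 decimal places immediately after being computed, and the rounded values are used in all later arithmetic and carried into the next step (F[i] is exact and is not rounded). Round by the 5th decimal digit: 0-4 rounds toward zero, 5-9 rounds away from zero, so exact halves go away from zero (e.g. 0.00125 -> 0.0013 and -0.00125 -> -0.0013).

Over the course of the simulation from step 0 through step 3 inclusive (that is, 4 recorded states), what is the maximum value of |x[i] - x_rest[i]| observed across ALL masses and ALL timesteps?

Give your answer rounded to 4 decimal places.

Answer: 3.0000

Derivation:
Step 0: x=[7.0000 14.0000 16.0000 23.0000] v=[0.0000 -1.0000 0.0000 0.0000]
Step 1: x=[8.0000 11.0000 21.0000 22.0000] v=[2.0000 -6.0000 10.0000 -2.0000]
Step 2: x=[6.0000 11.5000 17.0000 26.0000] v=[-4.0000 1.0000 -8.0000 8.0000]
Step 3: x=[3.5000 12.0000 16.5000 27.0000] v=[-5.0000 1.0000 -1.0000 2.0000]
Max displacement = 3.0000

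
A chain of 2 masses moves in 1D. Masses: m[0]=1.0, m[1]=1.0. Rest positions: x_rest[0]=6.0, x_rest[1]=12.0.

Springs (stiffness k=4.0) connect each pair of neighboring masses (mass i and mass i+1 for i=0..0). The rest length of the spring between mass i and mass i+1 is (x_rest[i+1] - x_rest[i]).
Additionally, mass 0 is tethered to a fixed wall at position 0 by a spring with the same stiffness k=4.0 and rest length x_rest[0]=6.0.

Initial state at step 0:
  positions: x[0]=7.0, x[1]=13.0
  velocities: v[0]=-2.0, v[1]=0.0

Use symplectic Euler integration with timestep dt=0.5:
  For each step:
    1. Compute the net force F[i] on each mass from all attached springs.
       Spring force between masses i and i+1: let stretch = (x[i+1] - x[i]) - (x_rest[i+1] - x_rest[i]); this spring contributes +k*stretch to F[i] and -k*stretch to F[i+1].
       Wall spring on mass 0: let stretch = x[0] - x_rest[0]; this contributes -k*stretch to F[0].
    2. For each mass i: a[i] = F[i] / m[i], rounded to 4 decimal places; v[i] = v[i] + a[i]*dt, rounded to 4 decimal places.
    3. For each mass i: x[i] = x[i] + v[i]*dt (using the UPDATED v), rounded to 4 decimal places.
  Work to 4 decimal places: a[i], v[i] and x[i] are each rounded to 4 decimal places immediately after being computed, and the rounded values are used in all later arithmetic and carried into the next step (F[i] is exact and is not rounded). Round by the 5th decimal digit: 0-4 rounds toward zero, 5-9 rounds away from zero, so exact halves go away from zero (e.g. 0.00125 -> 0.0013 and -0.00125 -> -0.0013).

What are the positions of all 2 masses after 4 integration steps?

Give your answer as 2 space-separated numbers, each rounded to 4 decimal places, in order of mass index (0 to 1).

Step 0: x=[7.0000 13.0000] v=[-2.0000 0.0000]
Step 1: x=[5.0000 13.0000] v=[-4.0000 0.0000]
Step 2: x=[6.0000 11.0000] v=[2.0000 -4.0000]
Step 3: x=[6.0000 10.0000] v=[0.0000 -2.0000]
Step 4: x=[4.0000 11.0000] v=[-4.0000 2.0000]

Answer: 4.0000 11.0000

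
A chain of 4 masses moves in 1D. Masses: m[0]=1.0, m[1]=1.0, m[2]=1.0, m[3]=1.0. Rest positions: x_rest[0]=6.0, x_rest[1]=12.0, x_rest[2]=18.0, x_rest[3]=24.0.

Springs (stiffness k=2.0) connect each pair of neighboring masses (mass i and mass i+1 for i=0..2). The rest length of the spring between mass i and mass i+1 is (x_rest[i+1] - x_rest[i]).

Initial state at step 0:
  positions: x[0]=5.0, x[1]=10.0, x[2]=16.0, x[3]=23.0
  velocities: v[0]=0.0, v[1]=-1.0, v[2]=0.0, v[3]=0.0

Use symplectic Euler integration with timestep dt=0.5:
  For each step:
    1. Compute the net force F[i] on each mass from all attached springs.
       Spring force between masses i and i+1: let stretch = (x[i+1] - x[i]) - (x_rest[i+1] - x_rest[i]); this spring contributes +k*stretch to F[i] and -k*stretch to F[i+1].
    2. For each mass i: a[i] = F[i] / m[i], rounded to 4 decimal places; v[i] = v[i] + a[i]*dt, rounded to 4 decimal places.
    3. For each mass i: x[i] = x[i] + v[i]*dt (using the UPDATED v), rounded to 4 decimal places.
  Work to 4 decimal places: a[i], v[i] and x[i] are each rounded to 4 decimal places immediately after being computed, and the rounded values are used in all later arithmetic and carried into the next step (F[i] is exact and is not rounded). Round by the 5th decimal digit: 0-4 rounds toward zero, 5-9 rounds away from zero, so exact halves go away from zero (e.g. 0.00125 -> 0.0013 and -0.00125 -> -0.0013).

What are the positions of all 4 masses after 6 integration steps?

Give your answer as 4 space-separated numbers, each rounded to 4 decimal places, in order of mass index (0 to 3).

Step 0: x=[5.0000 10.0000 16.0000 23.0000] v=[0.0000 -1.0000 0.0000 0.0000]
Step 1: x=[4.5000 10.0000 16.5000 22.5000] v=[-1.0000 0.0000 1.0000 -1.0000]
Step 2: x=[3.7500 10.5000 16.7500 22.0000] v=[-1.5000 1.0000 0.5000 -1.0000]
Step 3: x=[3.3750 10.7500 16.5000 21.8750] v=[-0.7500 0.5000 -0.5000 -0.2500]
Step 4: x=[3.6875 10.1875 16.0625 22.0625] v=[0.6250 -1.1250 -0.8750 0.3750]
Step 5: x=[4.2500 9.3125 15.6875 22.2500] v=[1.1250 -1.7500 -0.7500 0.3750]
Step 6: x=[4.3438 9.0938 15.4063 22.1563] v=[0.1875 -0.4375 -0.5625 -0.1875]

Answer: 4.3438 9.0938 15.4063 22.1563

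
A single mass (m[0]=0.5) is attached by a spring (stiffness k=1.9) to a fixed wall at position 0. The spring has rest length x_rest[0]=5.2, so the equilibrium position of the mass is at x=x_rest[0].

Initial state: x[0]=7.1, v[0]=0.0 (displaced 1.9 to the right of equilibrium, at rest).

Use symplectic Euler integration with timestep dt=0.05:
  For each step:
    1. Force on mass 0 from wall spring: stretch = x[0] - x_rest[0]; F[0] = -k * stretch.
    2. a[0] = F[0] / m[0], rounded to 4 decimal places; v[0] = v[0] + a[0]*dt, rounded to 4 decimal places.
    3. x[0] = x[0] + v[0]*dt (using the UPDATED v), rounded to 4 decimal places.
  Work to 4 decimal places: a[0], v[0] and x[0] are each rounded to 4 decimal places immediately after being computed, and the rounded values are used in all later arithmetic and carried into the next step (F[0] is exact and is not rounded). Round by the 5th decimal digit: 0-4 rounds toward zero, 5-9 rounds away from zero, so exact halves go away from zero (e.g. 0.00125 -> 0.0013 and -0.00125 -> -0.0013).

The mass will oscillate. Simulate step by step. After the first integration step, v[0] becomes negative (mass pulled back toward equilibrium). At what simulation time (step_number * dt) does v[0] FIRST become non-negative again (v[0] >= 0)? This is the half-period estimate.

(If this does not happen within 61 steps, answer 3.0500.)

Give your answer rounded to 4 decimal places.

Answer: 1.6500

Derivation:
Step 0: x=[7.1000] v=[0.0000]
Step 1: x=[7.0820] v=[-0.3610]
Step 2: x=[7.0461] v=[-0.7186]
Step 3: x=[6.9926] v=[-1.0694]
Step 4: x=[6.9221] v=[-1.4100]
Step 5: x=[6.8352] v=[-1.7372]
Step 6: x=[6.7328] v=[-2.0479]
Step 7: x=[6.6158] v=[-2.3391]
Step 8: x=[6.4854] v=[-2.6081]
Step 9: x=[6.3428] v=[-2.8523]
Step 10: x=[6.1893] v=[-3.0694]
Step 11: x=[6.0264] v=[-3.2574]
Step 12: x=[5.8557] v=[-3.4144]
Step 13: x=[5.6788] v=[-3.5390]
Step 14: x=[5.4973] v=[-3.6300]
Step 15: x=[5.3130] v=[-3.6865]
Step 16: x=[5.1276] v=[-3.7080]
Step 17: x=[4.9429] v=[-3.6942]
Step 18: x=[4.7606] v=[-3.6454]
Step 19: x=[4.5825] v=[-3.5619]
Step 20: x=[4.4103] v=[-3.4446]
Step 21: x=[4.2456] v=[-3.2946]
Step 22: x=[4.0899] v=[-3.1133]
Step 23: x=[3.9448] v=[-2.9024]
Step 24: x=[3.8116] v=[-2.6639]
Step 25: x=[3.6916] v=[-2.4001]
Step 26: x=[3.5859] v=[-2.1135]
Step 27: x=[3.4956] v=[-1.8068]
Step 28: x=[3.4215] v=[-1.4830]
Step 29: x=[3.3642] v=[-1.1451]
Step 30: x=[3.3244] v=[-0.7963]
Step 31: x=[3.3024] v=[-0.4399]
Step 32: x=[3.2984] v=[-0.0794]
Step 33: x=[3.3125] v=[0.2819]
First v>=0 after going negative at step 33, time=1.6500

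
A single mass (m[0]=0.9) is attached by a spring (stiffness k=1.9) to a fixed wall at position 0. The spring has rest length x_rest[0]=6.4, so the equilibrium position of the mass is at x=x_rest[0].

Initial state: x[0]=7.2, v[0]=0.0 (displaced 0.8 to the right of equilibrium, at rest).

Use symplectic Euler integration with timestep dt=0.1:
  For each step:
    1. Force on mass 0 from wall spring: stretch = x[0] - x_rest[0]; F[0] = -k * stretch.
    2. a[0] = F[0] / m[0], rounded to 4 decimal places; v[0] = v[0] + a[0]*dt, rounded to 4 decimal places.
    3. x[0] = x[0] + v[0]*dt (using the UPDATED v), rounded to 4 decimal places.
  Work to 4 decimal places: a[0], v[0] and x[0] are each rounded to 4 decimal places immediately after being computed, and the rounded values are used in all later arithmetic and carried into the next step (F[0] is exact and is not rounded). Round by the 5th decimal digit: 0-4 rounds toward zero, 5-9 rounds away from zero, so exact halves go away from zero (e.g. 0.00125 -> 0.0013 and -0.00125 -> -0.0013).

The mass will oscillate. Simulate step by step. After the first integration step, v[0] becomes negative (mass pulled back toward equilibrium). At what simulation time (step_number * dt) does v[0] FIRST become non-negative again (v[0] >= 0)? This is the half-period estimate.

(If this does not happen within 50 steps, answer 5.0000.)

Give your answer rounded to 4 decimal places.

Answer: 2.2000

Derivation:
Step 0: x=[7.2000] v=[0.0000]
Step 1: x=[7.1831] v=[-0.1689]
Step 2: x=[7.1497] v=[-0.3342]
Step 3: x=[7.1005] v=[-0.4925]
Step 4: x=[7.0365] v=[-0.6404]
Step 5: x=[6.9590] v=[-0.7748]
Step 6: x=[6.8697] v=[-0.8928]
Step 7: x=[6.7705] v=[-0.9920]
Step 8: x=[6.6635] v=[-1.0702]
Step 9: x=[6.5509] v=[-1.1258]
Step 10: x=[6.4351] v=[-1.1577]
Step 11: x=[6.3186] v=[-1.1651]
Step 12: x=[6.2038] v=[-1.1479]
Step 13: x=[6.0932] v=[-1.1065]
Step 14: x=[5.9890] v=[-1.0417]
Step 15: x=[5.8935] v=[-0.9549]
Step 16: x=[5.8087] v=[-0.8480]
Step 17: x=[5.7364] v=[-0.7232]
Step 18: x=[5.6781] v=[-0.5831]
Step 19: x=[5.6350] v=[-0.4307]
Step 20: x=[5.6081] v=[-0.2692]
Step 21: x=[5.5979] v=[-0.1020]
Step 22: x=[5.6046] v=[0.0673]
First v>=0 after going negative at step 22, time=2.2000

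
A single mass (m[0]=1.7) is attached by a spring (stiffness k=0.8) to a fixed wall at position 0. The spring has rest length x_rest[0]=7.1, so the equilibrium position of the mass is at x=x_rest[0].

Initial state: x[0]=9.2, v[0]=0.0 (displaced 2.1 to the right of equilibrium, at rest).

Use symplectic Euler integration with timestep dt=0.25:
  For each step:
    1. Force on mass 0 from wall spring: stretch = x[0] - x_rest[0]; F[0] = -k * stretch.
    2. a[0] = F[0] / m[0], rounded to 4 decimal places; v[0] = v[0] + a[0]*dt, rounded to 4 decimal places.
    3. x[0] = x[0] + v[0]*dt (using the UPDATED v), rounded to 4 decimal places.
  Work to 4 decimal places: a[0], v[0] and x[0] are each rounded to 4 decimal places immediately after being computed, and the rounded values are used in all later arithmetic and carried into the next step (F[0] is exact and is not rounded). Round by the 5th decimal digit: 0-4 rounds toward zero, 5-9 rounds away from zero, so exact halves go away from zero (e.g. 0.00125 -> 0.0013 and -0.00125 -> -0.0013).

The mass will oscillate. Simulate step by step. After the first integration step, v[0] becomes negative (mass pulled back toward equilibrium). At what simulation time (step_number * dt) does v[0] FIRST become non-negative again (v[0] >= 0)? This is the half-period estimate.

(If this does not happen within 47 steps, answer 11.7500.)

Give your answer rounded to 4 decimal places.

Answer: 4.7500

Derivation:
Step 0: x=[9.2000] v=[0.0000]
Step 1: x=[9.1382] v=[-0.2471]
Step 2: x=[9.0165] v=[-0.4869]
Step 3: x=[8.8384] v=[-0.7124]
Step 4: x=[8.6092] v=[-0.9169]
Step 5: x=[8.3356] v=[-1.0945]
Step 6: x=[8.0256] v=[-1.2399]
Step 7: x=[7.6884] v=[-1.3488]
Step 8: x=[7.3339] v=[-1.4180]
Step 9: x=[6.9725] v=[-1.4455]
Step 10: x=[6.6149] v=[-1.4305]
Step 11: x=[6.2716] v=[-1.3734]
Step 12: x=[5.9526] v=[-1.2760]
Step 13: x=[5.6674] v=[-1.1410]
Step 14: x=[5.4243] v=[-0.9725]
Step 15: x=[5.2305] v=[-0.7754]
Step 16: x=[5.0916] v=[-0.5555]
Step 17: x=[5.0118] v=[-0.3192]
Step 18: x=[4.9934] v=[-0.0735]
Step 19: x=[5.0370] v=[0.1743]
First v>=0 after going negative at step 19, time=4.7500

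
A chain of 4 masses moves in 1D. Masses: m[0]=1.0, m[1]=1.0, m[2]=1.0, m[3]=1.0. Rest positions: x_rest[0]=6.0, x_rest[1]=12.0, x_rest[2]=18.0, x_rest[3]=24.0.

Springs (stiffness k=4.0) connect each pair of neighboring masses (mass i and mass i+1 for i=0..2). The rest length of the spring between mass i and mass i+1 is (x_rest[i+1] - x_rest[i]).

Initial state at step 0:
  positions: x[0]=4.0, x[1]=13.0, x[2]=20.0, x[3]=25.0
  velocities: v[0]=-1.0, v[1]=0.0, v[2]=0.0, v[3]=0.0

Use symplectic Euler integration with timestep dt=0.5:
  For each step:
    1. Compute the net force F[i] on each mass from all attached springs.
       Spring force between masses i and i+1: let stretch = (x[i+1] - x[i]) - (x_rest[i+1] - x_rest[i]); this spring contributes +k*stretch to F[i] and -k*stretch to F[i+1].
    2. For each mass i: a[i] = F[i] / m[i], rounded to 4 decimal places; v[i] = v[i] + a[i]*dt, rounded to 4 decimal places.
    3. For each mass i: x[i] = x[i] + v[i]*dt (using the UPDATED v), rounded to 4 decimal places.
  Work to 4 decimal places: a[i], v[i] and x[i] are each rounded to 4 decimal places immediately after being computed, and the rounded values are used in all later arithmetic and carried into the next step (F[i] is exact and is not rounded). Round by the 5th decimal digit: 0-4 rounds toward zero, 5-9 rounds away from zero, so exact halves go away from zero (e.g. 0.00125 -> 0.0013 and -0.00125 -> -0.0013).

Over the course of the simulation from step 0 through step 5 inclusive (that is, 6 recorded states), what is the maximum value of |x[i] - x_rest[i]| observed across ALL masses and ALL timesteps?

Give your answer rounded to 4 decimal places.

Step 0: x=[4.0000 13.0000 20.0000 25.0000] v=[-1.0000 0.0000 0.0000 0.0000]
Step 1: x=[6.5000 11.0000 18.0000 26.0000] v=[5.0000 -4.0000 -4.0000 2.0000]
Step 2: x=[7.5000 11.5000 17.0000 25.0000] v=[2.0000 1.0000 -2.0000 -2.0000]
Step 3: x=[6.5000 13.5000 18.5000 22.0000] v=[-2.0000 4.0000 3.0000 -6.0000]
Step 4: x=[6.5000 13.5000 18.5000 21.5000] v=[0.0000 0.0000 0.0000 -1.0000]
Step 5: x=[7.5000 11.5000 16.5000 24.0000] v=[2.0000 -4.0000 -4.0000 5.0000]
Max displacement = 2.5000

Answer: 2.5000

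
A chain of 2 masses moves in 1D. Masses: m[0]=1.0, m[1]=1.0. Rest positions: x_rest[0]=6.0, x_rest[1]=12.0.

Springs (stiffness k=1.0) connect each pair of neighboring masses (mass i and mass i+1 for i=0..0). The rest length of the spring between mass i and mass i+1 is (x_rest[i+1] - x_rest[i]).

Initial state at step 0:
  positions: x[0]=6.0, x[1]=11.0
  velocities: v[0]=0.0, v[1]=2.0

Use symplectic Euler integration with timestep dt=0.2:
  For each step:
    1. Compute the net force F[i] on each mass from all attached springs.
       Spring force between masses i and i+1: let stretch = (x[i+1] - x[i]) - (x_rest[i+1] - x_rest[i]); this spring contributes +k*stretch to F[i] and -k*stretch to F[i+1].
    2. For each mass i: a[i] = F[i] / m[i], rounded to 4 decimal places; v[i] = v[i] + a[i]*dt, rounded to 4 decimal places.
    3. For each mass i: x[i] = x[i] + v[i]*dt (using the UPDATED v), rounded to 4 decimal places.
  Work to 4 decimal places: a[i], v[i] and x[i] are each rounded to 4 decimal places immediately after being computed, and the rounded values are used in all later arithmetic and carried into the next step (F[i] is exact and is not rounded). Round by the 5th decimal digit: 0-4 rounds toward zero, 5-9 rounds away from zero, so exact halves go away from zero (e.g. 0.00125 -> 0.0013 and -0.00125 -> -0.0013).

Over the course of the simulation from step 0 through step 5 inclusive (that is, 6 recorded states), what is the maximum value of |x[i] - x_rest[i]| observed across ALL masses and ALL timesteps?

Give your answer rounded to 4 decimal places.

Step 0: x=[6.0000 11.0000] v=[0.0000 2.0000]
Step 1: x=[5.9600 11.4400] v=[-0.2000 2.2000]
Step 2: x=[5.8992 11.9008] v=[-0.3040 2.3040]
Step 3: x=[5.8385 12.3615] v=[-0.3037 2.3037]
Step 4: x=[5.7987 12.8013] v=[-0.1991 2.1991]
Step 5: x=[5.7990 13.2010] v=[0.0014 1.9986]
Max displacement = 1.2010

Answer: 1.2010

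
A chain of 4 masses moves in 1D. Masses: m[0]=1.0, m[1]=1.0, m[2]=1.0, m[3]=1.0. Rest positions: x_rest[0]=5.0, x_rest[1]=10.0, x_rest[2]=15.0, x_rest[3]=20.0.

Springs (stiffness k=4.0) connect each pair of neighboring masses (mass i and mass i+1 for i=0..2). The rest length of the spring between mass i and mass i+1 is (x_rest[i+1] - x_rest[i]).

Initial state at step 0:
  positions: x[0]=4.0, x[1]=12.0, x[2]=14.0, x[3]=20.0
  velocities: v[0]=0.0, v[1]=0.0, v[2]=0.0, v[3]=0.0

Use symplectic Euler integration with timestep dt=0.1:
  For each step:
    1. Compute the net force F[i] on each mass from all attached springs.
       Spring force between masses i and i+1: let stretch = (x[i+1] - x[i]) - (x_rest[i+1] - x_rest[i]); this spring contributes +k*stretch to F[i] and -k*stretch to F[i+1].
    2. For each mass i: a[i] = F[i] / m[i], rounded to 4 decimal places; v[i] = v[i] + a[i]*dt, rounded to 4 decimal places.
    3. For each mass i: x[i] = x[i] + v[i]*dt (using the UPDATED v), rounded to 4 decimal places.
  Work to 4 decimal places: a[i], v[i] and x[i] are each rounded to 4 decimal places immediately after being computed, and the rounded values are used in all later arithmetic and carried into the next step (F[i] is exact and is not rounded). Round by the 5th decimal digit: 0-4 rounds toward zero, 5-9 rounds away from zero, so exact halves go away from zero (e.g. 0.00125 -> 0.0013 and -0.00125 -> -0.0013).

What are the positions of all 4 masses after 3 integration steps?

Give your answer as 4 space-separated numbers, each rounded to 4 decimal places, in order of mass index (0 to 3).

Answer: 4.6498 10.7080 14.8435 19.7987

Derivation:
Step 0: x=[4.0000 12.0000 14.0000 20.0000] v=[0.0000 0.0000 0.0000 0.0000]
Step 1: x=[4.1200 11.7600 14.1600 19.9600] v=[1.2000 -2.4000 1.6000 -0.4000]
Step 2: x=[4.3456 11.3104 14.4560 19.8880] v=[2.2560 -4.4960 2.9600 -0.7200]
Step 3: x=[4.6498 10.7080 14.8435 19.7987] v=[3.0419 -6.0237 3.8746 -0.8928]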